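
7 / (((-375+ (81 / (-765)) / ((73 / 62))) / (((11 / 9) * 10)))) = -4777850 / 20946897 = -0.23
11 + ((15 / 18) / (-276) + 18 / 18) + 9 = 34771 / 1656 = 21.00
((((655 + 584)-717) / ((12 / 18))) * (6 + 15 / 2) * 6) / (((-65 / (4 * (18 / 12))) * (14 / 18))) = -3424842 / 455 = -7527.13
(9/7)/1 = 9/7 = 1.29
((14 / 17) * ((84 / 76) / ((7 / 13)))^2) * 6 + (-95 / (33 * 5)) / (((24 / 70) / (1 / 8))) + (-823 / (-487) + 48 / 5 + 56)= 4161237990061 / 47341308960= 87.90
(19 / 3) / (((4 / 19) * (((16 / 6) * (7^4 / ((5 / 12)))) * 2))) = 0.00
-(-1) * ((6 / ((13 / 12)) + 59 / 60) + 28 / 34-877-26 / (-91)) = -80694827 / 92820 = -869.37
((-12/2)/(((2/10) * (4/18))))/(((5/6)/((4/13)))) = -648/13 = -49.85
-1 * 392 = -392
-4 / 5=-0.80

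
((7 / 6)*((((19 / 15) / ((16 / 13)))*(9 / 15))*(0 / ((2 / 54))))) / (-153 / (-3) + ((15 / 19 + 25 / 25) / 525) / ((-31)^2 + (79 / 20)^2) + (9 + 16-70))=0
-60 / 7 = -8.57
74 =74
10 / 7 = 1.43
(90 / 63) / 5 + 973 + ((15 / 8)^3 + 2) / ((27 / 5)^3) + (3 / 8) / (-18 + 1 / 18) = 22177734836143 / 22785670656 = 973.32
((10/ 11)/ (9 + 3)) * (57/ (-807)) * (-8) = 0.04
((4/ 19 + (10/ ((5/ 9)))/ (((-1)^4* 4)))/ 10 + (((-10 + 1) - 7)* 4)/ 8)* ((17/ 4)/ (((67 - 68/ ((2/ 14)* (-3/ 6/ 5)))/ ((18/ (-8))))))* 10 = 145911/ 978272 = 0.15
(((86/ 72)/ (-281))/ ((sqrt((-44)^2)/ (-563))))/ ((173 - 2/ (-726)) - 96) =266299/ 377016576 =0.00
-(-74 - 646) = 720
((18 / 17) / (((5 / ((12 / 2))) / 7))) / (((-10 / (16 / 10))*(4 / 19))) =-14364 / 2125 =-6.76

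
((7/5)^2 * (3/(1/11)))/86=1617/2150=0.75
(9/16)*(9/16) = 0.32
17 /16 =1.06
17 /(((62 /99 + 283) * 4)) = 1683 /112316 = 0.01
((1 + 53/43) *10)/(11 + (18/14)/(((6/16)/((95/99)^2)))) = 21954240/13921637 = 1.58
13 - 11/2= 15/2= 7.50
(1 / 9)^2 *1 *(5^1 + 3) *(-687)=-1832 / 27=-67.85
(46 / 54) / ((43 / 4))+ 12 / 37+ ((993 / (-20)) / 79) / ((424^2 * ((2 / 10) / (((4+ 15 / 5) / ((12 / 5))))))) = 3938880617459 / 9761413966848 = 0.40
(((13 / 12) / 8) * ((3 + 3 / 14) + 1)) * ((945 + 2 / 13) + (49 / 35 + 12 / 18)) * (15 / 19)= 2724443 / 6384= 426.76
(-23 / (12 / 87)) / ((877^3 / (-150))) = 0.00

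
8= 8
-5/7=-0.71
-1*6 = -6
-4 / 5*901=-3604 / 5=-720.80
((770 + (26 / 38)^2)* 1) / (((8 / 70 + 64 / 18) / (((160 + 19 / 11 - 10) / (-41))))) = -146227407165 / 188209516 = -776.94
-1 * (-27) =27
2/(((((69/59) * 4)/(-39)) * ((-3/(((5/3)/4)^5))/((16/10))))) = 479375/4292352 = 0.11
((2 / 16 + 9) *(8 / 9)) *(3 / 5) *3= 73 / 5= 14.60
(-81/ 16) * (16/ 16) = -81/ 16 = -5.06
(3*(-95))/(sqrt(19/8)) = -30*sqrt(38) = -184.93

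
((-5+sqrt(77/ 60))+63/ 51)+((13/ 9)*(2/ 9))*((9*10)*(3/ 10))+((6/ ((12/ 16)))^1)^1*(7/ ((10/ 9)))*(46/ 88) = sqrt(1155)/ 30+87649/ 2805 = 32.38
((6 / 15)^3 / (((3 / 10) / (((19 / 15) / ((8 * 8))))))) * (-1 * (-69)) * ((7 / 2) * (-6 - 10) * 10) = -12236 / 75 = -163.15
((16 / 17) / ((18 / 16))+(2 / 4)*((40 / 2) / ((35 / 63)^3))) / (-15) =-226274 / 57375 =-3.94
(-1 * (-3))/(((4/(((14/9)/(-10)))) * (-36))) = 7/2160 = 0.00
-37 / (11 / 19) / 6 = -703 / 66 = -10.65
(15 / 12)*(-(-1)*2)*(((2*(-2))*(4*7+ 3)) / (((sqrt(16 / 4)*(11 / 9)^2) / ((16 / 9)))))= -22320 / 121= -184.46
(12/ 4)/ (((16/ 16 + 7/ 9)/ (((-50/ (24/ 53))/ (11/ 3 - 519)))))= 35775/ 98944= 0.36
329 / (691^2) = 329 / 477481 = 0.00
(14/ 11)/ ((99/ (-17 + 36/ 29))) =-6398/ 31581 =-0.20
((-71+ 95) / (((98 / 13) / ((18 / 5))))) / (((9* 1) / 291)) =90792 / 245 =370.58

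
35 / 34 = 1.03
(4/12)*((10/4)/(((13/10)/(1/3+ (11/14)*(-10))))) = -3950/819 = -4.82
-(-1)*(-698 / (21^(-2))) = -307818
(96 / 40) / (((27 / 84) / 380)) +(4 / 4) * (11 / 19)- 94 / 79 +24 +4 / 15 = 2860.99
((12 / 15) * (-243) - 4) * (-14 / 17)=13888 / 85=163.39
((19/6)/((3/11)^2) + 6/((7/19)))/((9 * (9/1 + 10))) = 1171/3402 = 0.34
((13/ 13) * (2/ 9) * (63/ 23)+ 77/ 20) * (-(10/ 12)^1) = -2051/ 552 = -3.72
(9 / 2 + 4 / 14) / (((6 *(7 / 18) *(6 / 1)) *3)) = 67 / 588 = 0.11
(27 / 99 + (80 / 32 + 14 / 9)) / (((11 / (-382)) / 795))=-43377055 / 363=-119496.02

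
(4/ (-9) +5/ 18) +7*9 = 377/ 6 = 62.83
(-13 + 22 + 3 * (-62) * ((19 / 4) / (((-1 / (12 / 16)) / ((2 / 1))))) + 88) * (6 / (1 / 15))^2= 11520225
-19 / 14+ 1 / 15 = -271 / 210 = -1.29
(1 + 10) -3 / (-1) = 14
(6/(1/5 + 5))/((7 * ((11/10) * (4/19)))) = 1425/2002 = 0.71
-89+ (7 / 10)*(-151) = -1947 / 10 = -194.70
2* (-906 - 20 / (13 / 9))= -23916 / 13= -1839.69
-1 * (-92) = 92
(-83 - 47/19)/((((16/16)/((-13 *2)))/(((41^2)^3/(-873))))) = -200568401471984/16587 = -12091903386.51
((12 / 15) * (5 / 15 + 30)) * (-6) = -728 / 5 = -145.60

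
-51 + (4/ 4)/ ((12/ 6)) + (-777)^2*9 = 10867021/ 2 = 5433510.50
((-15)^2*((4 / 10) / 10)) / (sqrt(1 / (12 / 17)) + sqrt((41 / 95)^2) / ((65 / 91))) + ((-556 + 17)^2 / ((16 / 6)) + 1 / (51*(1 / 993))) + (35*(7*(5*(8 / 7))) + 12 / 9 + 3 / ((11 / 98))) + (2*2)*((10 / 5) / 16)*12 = 4061250*sqrt(51) / 2847197 + 1410635448851527 / 12778220136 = 110403.92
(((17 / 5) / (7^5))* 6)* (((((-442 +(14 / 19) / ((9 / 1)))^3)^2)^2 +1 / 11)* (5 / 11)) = 12969604746235310230728422471241799158780926998885442804759618 / 423747979446627265290952798277109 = 30606882806078095452035370000.00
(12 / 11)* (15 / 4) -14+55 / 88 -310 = -28097 / 88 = -319.28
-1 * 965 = -965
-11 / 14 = -0.79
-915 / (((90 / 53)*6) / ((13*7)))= -294203 / 36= -8172.31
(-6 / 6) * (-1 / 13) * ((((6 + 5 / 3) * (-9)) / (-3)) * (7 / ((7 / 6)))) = 138 / 13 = 10.62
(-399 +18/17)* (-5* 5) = 169125/17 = 9948.53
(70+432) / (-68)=-251 / 34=-7.38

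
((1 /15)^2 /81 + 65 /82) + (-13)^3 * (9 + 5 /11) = -341450859823 /16438950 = -20770.84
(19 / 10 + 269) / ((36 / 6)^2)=301 / 40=7.52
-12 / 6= -2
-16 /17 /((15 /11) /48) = -2816 /85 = -33.13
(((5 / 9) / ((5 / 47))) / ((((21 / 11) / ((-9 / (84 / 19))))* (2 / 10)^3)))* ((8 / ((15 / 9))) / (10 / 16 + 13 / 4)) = -3929200 / 4557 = -862.23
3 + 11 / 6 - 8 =-19 / 6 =-3.17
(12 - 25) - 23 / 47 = -634 / 47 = -13.49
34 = 34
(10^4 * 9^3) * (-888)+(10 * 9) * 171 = -6473504610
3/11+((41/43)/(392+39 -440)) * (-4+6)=259/4257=0.06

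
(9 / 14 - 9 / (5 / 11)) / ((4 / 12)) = -57.47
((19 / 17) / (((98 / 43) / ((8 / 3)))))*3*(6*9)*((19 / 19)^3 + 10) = 1941192 / 833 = 2330.36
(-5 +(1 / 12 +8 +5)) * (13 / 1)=1261 / 12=105.08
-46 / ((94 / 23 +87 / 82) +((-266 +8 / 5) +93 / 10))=108445 / 589262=0.18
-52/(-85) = 52/85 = 0.61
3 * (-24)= -72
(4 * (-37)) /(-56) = 37 /14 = 2.64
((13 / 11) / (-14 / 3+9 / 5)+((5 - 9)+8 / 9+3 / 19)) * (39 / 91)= -272210 / 188727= -1.44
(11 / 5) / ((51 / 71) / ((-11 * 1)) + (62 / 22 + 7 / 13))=111683 / 167085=0.67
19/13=1.46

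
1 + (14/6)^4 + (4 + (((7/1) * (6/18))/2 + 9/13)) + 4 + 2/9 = 40.72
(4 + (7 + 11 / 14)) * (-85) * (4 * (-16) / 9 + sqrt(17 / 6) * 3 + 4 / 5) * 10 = 1327700 / 21 - 70125 * sqrt(102) / 14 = 12636.11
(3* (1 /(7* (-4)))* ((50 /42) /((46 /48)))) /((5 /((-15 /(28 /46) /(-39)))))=-75 /4459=-0.02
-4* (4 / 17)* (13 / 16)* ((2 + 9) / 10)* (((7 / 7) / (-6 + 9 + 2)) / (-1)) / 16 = 143 / 13600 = 0.01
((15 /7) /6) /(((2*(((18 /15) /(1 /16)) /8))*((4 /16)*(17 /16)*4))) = 0.07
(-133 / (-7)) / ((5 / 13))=49.40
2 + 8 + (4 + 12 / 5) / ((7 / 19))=958 / 35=27.37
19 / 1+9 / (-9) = 18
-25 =-25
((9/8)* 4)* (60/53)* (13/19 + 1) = 8640/1007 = 8.58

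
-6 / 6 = -1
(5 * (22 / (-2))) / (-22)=5 / 2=2.50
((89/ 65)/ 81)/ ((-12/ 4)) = -89/ 15795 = -0.01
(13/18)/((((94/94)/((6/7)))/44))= 572/21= 27.24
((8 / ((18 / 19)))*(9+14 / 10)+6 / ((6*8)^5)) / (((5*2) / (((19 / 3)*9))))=354309636191 / 707788800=500.59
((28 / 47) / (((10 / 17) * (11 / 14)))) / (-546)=-238 / 100815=-0.00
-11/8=-1.38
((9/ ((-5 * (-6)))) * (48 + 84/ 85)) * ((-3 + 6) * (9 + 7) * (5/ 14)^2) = 74952/ 833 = 89.98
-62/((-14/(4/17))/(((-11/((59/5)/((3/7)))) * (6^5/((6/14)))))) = -53032320/7021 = -7553.39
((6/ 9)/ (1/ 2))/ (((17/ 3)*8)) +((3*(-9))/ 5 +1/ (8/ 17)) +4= 513/ 680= 0.75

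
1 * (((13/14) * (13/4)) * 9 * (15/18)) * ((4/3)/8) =845/224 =3.77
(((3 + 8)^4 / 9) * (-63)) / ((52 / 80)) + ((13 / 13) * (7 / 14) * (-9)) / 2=-8199077 / 52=-157674.56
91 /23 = 3.96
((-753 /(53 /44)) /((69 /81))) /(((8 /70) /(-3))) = 23482305 /1219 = 19263.58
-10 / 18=-5 / 9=-0.56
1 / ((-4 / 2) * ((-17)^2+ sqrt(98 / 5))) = -1445 / 835014+ 7 * sqrt(10) / 835014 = -0.00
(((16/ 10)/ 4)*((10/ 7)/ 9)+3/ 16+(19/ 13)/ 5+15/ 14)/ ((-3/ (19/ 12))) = -2010143/ 2358720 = -0.85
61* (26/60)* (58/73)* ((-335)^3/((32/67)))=-11585383240925/7008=-1653165416.80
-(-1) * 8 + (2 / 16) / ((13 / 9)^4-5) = 7.81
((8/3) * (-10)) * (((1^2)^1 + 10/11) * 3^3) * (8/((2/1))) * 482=-29151360/11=-2650123.64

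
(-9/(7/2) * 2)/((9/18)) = -72/7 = -10.29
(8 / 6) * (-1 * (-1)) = 4 / 3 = 1.33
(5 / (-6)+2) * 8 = 28 / 3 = 9.33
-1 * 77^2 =-5929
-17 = -17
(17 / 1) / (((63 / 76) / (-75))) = -32300 / 21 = -1538.10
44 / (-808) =-0.05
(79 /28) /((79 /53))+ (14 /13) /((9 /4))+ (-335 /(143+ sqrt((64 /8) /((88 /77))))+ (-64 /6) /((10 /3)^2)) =-260050643 /279033300+ 335 * sqrt(7) /20442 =-0.89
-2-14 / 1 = -16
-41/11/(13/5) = -205/143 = -1.43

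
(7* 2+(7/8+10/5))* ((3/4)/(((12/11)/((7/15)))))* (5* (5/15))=1155/128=9.02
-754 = -754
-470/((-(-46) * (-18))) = 235/414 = 0.57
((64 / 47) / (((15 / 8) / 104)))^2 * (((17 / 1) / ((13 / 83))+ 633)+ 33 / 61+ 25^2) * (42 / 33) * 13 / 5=3912090490241024 / 151592625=25806601.67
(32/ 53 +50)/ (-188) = -1341/ 4982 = -0.27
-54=-54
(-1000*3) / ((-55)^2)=-120 / 121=-0.99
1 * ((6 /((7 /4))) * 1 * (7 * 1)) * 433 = 10392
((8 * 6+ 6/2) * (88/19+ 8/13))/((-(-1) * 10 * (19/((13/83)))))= 33048/149815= 0.22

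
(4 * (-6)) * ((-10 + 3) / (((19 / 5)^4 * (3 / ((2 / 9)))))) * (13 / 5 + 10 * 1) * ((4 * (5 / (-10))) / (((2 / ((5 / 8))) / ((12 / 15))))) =-49000 / 130321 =-0.38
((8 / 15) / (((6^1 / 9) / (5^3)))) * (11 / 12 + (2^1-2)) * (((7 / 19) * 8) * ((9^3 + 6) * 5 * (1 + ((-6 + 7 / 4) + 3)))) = -4716250 / 19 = -248223.68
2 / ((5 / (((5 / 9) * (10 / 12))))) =5 / 27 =0.19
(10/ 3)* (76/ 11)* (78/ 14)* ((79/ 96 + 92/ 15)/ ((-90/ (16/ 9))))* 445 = -2330198/ 297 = -7845.78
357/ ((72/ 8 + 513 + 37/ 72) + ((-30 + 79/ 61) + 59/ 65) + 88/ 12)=101916360/ 143325233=0.71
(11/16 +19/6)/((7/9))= 555/112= 4.96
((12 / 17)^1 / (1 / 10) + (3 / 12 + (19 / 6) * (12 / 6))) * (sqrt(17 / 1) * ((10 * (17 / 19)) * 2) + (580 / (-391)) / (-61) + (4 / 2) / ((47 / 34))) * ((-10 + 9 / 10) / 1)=-253253 * sqrt(17) / 114 - 2269818551 / 12428445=-9342.18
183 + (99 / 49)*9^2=346.65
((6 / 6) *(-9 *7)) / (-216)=7 / 24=0.29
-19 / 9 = -2.11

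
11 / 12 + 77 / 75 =583 / 300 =1.94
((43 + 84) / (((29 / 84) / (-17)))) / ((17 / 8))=-85344 / 29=-2942.90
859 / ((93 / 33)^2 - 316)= -103939 / 37275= -2.79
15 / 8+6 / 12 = 19 / 8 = 2.38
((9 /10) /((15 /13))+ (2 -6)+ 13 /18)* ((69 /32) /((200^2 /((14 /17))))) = -45241 /408000000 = -0.00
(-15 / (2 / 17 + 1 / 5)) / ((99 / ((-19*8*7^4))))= 155104600 / 891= 174079.24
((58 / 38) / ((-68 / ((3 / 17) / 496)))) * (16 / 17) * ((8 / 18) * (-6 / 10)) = 29 / 14468785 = 0.00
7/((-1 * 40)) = -7/40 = -0.18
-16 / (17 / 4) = -64 / 17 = -3.76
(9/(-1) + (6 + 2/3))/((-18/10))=35/27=1.30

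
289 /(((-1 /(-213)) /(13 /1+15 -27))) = 61557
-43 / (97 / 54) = -23.94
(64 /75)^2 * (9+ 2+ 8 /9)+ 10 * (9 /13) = 10253786 /658125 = 15.58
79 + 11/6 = 485/6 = 80.83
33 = 33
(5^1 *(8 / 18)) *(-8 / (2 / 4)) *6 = -640 / 3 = -213.33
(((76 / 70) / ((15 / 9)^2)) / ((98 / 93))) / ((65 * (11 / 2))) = 31806 / 30655625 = 0.00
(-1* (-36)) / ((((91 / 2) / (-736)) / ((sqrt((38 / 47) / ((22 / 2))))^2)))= -2013696 / 47047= -42.80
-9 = -9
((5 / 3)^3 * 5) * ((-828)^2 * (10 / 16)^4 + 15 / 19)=106007440625 / 43776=2421588.10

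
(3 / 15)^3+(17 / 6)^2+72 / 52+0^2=551093 / 58500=9.42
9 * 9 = 81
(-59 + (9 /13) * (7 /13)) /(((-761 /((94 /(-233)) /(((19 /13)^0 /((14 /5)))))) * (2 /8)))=-0.35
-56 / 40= -7 / 5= -1.40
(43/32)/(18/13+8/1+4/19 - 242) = -10621/1836928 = -0.01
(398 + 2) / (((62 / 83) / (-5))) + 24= -82256 / 31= -2653.42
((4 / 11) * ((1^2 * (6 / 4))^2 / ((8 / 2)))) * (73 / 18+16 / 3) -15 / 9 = 0.25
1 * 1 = 1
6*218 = 1308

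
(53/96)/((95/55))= 0.32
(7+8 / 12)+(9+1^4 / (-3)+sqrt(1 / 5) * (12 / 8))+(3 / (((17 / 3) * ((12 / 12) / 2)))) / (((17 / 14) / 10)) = 3 * sqrt(5) / 10+21721 / 867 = 25.72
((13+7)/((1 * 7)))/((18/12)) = 40/21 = 1.90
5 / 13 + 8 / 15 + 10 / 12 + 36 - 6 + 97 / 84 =32.91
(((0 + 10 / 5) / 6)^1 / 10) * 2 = 1 / 15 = 0.07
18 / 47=0.38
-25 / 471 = -0.05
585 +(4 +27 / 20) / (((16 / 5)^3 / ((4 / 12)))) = 28756595 / 49152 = 585.05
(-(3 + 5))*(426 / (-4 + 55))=-1136 / 17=-66.82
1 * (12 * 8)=96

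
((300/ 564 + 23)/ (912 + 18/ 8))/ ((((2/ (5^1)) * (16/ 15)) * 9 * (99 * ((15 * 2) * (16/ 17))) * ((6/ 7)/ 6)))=329035/ 19602456192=0.00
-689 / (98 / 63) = -6201 / 14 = -442.93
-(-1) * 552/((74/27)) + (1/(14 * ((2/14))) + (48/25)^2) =9508621/46250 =205.59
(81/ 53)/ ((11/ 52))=4212/ 583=7.22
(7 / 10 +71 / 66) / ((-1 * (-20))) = 293 / 3300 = 0.09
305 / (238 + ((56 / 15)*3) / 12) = 4575 / 3584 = 1.28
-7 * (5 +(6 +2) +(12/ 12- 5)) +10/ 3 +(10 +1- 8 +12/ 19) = -3194/ 57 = -56.04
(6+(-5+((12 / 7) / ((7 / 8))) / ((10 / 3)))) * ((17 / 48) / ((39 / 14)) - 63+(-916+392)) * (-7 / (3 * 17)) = 213682757 / 1670760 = 127.90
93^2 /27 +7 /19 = 320.70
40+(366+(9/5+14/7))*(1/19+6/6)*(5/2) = 19250/19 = 1013.16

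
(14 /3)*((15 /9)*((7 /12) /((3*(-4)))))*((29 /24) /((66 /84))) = -49735 /85536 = -0.58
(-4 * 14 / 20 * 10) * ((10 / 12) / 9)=-70 / 27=-2.59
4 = 4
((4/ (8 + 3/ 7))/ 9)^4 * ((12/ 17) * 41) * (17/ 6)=50401792/ 79502005521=0.00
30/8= 15/4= 3.75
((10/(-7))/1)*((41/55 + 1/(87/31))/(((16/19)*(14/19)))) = -237899/93786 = -2.54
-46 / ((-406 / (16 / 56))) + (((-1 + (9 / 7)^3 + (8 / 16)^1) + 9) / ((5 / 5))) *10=106.29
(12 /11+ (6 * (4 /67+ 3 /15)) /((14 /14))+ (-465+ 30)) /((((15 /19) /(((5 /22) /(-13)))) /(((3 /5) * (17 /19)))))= 27084621 /5269550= 5.14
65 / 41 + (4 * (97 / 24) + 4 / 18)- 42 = -17731 / 738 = -24.03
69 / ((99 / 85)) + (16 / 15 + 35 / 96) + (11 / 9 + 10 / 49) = 48199519 / 776160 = 62.10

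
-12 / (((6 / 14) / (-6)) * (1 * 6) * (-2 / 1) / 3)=-42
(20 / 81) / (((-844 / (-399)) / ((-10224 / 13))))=-755440 / 8229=-91.80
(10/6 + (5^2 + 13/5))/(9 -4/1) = 439/75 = 5.85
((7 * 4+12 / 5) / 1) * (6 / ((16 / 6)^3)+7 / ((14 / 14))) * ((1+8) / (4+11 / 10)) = 106761 / 272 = 392.50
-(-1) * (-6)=-6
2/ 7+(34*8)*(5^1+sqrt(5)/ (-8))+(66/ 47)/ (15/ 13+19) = 58629957/ 43099 - 34*sqrt(5) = 1284.33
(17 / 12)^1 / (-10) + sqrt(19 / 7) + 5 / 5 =103 / 120 + sqrt(133) / 7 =2.51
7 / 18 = 0.39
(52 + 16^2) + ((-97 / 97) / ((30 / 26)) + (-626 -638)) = -14353 / 15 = -956.87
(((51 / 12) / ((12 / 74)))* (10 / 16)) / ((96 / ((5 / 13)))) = 15725 / 239616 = 0.07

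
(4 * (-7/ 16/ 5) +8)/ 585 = 17/ 1300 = 0.01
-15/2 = -7.50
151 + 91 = 242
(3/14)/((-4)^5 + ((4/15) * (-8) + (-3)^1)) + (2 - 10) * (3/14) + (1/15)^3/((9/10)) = -2250555739/1312916850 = -1.71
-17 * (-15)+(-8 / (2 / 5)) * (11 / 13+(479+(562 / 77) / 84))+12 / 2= -196286969 / 21021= -9337.66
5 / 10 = 1 / 2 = 0.50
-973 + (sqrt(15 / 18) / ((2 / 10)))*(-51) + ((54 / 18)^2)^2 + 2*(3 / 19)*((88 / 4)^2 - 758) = -18592 / 19 - 85*sqrt(30) / 2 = -1211.31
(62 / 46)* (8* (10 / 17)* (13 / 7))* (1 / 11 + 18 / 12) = 80600 / 4301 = 18.74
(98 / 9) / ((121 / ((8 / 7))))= 112 / 1089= 0.10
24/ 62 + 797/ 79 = 25655/ 2449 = 10.48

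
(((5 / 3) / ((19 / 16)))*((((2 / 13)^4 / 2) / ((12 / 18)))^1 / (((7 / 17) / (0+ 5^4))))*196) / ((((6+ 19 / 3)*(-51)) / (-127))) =711200000 / 20078383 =35.42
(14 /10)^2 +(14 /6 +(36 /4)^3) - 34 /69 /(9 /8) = 11377579 /15525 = 732.86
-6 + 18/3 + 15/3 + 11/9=56/9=6.22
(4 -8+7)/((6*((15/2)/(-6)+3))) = 2/7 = 0.29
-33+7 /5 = -158 /5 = -31.60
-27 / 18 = -3 / 2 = -1.50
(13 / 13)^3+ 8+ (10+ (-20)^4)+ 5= 160024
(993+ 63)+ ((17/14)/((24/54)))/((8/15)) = 475383/448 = 1061.12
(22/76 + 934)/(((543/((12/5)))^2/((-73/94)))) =-10366876/731389325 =-0.01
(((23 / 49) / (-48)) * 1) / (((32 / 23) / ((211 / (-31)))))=111619 / 2333184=0.05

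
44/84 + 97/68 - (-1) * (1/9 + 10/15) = 11687/4284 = 2.73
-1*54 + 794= 740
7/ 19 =0.37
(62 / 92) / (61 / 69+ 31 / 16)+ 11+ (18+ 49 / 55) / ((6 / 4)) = 2449891 / 102795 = 23.83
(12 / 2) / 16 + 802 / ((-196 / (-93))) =380.92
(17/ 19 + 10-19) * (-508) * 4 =312928/ 19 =16469.89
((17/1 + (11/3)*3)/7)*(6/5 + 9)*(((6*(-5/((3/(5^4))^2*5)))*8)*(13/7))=-157857142.86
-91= -91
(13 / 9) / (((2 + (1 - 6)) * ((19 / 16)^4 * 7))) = -851968 / 24630669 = -0.03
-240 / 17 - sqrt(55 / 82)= -240 / 17 - sqrt(4510) / 82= -14.94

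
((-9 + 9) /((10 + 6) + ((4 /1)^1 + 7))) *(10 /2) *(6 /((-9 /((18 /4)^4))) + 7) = 0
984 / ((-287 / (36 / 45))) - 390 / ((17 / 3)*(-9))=2918 / 595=4.90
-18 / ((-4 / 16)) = 72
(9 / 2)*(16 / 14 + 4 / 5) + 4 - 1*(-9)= 761 / 35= 21.74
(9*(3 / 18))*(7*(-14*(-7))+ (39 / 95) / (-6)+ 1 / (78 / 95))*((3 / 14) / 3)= 2545889 / 34580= 73.62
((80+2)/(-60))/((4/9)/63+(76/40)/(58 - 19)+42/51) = -1.55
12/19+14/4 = 157/38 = 4.13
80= 80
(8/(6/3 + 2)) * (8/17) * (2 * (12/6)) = 64/17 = 3.76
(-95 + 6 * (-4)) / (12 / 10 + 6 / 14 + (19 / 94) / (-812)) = -45415160 / 621433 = -73.08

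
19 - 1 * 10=9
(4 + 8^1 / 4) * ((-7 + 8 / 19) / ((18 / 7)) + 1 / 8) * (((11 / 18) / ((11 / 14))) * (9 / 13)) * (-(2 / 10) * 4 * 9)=69909 / 1235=56.61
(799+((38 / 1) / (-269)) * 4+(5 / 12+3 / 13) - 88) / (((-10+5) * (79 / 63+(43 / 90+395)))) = -0.36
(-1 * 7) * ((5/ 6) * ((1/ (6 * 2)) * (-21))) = 245/ 24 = 10.21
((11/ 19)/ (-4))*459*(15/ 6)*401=-10123245/ 152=-66600.30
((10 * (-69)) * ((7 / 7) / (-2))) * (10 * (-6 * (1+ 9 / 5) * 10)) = -579600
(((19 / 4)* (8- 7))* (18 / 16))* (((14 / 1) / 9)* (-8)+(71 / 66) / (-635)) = -29732207 / 447040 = -66.51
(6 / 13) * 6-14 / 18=233 / 117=1.99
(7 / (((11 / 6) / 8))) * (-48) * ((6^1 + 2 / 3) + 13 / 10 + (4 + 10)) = -1771392 / 55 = -32207.13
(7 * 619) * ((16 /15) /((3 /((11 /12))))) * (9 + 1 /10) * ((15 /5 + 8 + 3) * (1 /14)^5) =88517 /264600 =0.33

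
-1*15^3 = -3375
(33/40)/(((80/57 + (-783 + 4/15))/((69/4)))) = -129789/7125728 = -0.02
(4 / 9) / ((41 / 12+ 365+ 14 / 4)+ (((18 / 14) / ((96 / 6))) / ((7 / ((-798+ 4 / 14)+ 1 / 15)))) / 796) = 87368960 / 73109176509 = 0.00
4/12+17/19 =70/57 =1.23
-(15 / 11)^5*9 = -6834375 / 161051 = -42.44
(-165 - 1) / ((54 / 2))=-166 / 27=-6.15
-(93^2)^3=-646990183449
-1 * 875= -875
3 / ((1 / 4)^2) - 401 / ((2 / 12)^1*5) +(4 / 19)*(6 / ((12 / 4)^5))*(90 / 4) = -370286 / 855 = -433.08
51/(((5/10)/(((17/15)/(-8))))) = -289/20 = -14.45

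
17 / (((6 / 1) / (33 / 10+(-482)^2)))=39495641 / 60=658260.68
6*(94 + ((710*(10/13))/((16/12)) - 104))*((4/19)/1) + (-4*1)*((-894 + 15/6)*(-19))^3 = -9603107392142491/494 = -19439488648061.72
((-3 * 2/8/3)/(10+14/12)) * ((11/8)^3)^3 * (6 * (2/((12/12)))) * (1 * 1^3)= -21221529219/4496293888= -4.72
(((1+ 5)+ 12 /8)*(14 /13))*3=315 /13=24.23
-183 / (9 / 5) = -305 / 3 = -101.67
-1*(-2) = 2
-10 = -10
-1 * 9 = -9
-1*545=-545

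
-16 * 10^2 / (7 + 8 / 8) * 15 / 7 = -3000 / 7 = -428.57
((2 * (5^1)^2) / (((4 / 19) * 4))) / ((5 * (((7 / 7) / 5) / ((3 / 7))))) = 1425 / 56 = 25.45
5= 5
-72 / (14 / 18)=-648 / 7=-92.57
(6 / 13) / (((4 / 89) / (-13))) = -267 / 2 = -133.50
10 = 10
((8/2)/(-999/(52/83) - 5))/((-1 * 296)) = 26/3077549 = 0.00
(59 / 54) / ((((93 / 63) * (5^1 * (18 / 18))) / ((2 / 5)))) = 413 / 6975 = 0.06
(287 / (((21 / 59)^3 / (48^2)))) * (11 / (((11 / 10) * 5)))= 4311315968 / 147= 29328680.05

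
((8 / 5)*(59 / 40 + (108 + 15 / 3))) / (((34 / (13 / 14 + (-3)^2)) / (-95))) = -5081.15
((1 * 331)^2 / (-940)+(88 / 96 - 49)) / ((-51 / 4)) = 464278 / 35955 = 12.91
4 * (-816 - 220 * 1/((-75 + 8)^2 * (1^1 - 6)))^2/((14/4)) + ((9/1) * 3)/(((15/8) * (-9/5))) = 107338251380424/141057847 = 760952.00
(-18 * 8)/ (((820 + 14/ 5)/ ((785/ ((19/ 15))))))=-4239000/ 39083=-108.46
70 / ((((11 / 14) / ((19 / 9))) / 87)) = 539980 / 33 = 16363.03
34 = 34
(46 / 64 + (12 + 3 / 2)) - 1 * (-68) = 82.22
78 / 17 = 4.59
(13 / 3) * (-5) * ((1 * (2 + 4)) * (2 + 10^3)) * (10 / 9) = -434200 / 3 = -144733.33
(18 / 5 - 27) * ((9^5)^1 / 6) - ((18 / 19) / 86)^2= -1537167761289 / 6674890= -230291.10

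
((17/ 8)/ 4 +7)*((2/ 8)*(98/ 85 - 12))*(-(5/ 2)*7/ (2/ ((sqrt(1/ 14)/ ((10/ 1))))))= 111101*sqrt(14)/ 87040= 4.78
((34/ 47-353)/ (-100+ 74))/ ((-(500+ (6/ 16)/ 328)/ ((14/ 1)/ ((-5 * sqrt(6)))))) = 0.03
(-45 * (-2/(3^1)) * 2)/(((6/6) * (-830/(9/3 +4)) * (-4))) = 0.13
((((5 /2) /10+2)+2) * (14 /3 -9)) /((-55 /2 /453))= 33371 /110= 303.37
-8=-8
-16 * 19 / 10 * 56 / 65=-8512 / 325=-26.19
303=303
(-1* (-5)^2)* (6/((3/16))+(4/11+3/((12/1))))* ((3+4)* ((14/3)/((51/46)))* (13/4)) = -525604625/6732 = -78075.55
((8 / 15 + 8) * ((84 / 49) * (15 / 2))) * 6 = 4608 / 7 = 658.29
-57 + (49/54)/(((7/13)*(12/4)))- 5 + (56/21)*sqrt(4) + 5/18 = -55.83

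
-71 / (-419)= 71 / 419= 0.17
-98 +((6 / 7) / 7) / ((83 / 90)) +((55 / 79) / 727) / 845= -3863310761865 / 39475021859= -97.87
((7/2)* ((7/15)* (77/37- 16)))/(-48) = 5047/10656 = 0.47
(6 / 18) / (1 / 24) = 8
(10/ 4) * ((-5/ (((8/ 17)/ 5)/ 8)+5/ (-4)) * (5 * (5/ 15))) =-42625/ 24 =-1776.04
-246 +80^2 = 6154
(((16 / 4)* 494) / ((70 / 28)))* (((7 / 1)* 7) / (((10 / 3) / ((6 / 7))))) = 248976 / 25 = 9959.04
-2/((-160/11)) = 11/80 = 0.14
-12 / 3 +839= 835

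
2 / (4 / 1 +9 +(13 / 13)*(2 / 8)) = 8 / 53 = 0.15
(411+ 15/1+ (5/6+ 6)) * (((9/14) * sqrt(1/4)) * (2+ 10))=3339/2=1669.50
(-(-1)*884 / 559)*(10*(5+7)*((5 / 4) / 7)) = 10200 / 301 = 33.89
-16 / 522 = -8 / 261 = -0.03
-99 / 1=-99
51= 51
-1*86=-86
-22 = -22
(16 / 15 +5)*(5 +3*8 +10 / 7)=923 / 5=184.60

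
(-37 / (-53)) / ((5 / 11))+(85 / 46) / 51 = 57491 / 36570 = 1.57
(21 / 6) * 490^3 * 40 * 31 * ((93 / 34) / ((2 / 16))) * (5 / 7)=135672826800000 / 17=7980754517647.06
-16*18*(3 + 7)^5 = -28800000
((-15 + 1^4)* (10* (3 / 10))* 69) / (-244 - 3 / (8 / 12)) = 828 / 71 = 11.66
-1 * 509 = -509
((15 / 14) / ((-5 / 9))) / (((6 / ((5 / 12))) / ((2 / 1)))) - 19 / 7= -167 / 56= -2.98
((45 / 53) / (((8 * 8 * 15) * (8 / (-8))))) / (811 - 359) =-3 / 1533184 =-0.00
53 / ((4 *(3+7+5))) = 53 / 60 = 0.88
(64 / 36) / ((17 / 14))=224 / 153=1.46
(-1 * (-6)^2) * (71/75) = -852/25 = -34.08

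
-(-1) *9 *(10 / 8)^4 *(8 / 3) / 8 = 1875 / 256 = 7.32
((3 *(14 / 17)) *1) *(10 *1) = 420 / 17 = 24.71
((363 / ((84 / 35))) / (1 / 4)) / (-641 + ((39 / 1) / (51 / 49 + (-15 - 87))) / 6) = -5985870 / 6342691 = -0.94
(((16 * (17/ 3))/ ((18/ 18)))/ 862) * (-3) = -136/ 431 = -0.32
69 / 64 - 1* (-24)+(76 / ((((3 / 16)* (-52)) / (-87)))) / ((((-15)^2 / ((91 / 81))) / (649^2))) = 1663591242293 / 1166400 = 1426261.35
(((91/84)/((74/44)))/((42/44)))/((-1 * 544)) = -1573/1268064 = -0.00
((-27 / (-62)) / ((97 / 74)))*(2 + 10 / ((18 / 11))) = 8103 / 3007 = 2.69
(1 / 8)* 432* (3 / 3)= 54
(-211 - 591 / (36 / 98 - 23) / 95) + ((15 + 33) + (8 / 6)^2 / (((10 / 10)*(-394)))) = -30396988178 / 186794415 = -162.73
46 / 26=23 / 13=1.77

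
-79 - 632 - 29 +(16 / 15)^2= -166244 / 225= -738.86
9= 9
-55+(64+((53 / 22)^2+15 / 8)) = 16145 / 968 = 16.68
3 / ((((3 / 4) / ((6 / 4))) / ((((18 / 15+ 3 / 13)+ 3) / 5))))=1728 / 325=5.32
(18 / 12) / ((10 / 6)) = 9 / 10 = 0.90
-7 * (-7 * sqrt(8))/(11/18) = 1764 * sqrt(2)/11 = 226.79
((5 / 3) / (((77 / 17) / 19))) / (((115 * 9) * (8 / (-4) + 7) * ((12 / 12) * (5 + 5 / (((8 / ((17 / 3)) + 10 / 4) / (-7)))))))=-6137 / 17931375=-0.00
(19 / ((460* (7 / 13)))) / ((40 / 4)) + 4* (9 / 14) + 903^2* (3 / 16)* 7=68922611819 / 64400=1070226.89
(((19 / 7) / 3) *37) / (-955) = -0.04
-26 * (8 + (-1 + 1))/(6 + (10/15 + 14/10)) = -3120/121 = -25.79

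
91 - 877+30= -756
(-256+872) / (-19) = -616 / 19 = -32.42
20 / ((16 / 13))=65 / 4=16.25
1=1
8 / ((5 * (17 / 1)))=8 / 85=0.09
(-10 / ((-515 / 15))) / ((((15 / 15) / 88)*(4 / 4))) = 25.63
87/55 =1.58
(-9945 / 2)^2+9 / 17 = 1681351461 / 68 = 24725756.78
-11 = -11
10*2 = 20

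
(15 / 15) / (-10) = -1 / 10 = -0.10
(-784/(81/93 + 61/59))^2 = 128510778256/758641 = 169396.04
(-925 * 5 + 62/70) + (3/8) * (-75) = -1302627/280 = -4652.24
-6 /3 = -2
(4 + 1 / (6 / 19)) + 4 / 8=23 / 3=7.67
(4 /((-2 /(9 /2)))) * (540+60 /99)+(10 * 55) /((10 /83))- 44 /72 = -59611 /198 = -301.07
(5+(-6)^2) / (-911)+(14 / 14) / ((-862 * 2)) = -71595 / 1570564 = -0.05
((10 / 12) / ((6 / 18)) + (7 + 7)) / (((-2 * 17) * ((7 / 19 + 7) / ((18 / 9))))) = -627 / 4760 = -0.13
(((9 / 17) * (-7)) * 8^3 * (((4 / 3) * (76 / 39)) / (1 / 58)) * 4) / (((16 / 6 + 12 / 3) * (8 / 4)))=-94789632 / 1105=-85782.47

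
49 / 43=1.14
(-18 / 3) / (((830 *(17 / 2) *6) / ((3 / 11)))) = -3 / 77605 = -0.00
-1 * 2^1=-2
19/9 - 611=-5480/9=-608.89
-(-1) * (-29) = -29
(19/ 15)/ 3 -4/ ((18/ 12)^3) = -103/ 135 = -0.76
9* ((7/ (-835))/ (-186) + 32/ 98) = 2.94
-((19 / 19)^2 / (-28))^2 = -1 / 784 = -0.00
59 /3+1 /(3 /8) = 67 /3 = 22.33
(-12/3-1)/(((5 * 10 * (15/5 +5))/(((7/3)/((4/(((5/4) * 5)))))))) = -35/768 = -0.05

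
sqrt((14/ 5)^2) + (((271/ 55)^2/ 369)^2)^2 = 4346782585151833900285111/ 1552411962300510312890625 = 2.80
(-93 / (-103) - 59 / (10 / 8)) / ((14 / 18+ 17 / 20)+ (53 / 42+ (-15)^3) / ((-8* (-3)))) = 2670416 / 8014327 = 0.33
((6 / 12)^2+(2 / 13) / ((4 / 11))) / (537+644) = 35 / 61412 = 0.00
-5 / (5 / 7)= -7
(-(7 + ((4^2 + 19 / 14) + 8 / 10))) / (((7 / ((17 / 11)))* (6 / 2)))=-9979 / 5390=-1.85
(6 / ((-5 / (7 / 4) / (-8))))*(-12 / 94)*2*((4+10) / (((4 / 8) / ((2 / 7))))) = -8064 / 235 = -34.31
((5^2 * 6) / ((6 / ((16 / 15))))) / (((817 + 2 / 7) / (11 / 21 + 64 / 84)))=80 / 1907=0.04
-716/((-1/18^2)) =231984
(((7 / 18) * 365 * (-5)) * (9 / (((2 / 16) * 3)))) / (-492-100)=12775 / 444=28.77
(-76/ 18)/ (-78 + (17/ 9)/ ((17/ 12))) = 19/ 345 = 0.06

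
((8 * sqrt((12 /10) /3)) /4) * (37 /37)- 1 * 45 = -45+2 * sqrt(10) /5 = -43.74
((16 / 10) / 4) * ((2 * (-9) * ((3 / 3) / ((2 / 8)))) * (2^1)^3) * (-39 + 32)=8064 / 5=1612.80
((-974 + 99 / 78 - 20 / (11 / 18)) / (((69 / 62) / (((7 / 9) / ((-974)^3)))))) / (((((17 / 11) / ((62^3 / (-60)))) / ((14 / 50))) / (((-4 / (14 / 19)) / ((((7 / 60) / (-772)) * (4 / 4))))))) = -7790721103235416 / 396287858125575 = -19.66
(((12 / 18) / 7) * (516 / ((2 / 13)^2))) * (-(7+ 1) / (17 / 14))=-232544 / 17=-13679.06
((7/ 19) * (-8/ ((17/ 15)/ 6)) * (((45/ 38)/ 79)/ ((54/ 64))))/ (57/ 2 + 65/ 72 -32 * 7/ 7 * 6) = 9676800/ 5675822861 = 0.00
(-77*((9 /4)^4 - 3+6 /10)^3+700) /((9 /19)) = -38427789954049531 /18874368000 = -2035977.57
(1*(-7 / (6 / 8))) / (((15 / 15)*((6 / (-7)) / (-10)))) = -980 / 9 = -108.89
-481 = -481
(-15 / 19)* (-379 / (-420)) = -379 / 532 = -0.71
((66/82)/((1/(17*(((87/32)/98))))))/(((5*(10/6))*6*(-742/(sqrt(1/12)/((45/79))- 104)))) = 634491/596271200- 428417*sqrt(3)/143105088000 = 0.00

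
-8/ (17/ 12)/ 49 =-96/ 833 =-0.12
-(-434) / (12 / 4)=434 / 3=144.67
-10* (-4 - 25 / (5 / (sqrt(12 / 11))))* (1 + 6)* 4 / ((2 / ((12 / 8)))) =840 + 2100* sqrt(33) / 11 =1936.69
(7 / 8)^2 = 49 / 64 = 0.77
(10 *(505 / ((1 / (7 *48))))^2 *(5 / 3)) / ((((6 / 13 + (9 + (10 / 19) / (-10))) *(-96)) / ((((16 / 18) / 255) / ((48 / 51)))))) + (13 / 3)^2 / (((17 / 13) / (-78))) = -75002168384 / 38097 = -1968715.87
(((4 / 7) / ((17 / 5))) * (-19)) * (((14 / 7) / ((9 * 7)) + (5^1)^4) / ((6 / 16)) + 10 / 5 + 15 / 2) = -5352.74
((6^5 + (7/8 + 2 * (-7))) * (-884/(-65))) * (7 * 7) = 51731799/10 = 5173179.90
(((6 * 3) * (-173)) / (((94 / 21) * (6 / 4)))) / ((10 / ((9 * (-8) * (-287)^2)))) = 64637260632 / 235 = 275052172.90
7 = 7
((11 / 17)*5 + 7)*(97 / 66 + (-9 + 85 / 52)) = -293393 / 4862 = -60.34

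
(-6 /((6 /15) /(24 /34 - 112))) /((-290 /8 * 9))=-7568 /1479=-5.12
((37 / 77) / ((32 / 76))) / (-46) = -703 / 28336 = -0.02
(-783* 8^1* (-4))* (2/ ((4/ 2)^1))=25056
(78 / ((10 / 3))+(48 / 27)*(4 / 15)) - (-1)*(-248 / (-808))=329708 / 13635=24.18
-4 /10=-2 /5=-0.40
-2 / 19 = -0.11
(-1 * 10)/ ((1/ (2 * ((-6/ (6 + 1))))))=120/ 7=17.14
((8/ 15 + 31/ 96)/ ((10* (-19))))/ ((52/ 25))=-137/ 63232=-0.00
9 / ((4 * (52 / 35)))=315 / 208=1.51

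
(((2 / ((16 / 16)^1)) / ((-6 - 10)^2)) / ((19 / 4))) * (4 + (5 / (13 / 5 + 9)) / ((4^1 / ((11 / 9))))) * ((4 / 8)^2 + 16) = 560755 / 5078016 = 0.11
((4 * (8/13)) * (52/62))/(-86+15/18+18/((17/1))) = -6528/265949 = -0.02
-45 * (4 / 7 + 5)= -1755 / 7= -250.71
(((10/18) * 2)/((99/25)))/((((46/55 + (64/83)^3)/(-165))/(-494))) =9709657993750/549721647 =17662.86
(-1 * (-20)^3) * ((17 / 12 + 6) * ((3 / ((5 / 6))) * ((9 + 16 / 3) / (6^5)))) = 95675 / 243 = 393.72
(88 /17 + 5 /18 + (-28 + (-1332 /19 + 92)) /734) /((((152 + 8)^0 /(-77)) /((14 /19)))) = -6263281871 /20270511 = -308.98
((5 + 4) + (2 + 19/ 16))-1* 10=35/ 16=2.19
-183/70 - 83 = -5993/70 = -85.61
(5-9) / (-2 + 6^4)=-2 / 647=-0.00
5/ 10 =1/ 2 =0.50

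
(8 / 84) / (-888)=-1 / 9324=-0.00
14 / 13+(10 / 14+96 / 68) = 4955 / 1547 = 3.20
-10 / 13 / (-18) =5 / 117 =0.04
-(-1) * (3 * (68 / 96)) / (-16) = -17 / 128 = -0.13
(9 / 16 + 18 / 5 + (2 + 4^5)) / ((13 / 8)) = 82413 / 130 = 633.95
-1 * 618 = -618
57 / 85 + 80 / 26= 4141 / 1105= 3.75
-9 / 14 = -0.64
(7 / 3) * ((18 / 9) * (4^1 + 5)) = 42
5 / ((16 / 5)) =25 / 16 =1.56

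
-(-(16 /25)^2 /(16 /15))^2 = -2304 /15625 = -0.15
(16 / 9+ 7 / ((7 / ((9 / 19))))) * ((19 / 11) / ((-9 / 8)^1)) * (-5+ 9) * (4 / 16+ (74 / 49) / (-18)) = -11720 / 5103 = -2.30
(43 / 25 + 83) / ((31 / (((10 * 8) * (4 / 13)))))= 135552 / 2015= 67.27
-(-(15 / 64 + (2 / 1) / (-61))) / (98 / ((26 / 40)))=10231 / 7651840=0.00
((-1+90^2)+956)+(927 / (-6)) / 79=1430381 / 158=9053.04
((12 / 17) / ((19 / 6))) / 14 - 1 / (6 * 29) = 4003 / 393414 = 0.01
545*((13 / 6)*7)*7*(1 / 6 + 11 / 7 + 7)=18201365 / 36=505593.47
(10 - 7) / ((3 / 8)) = 8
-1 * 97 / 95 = -97 / 95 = -1.02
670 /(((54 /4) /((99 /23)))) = 14740 /69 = 213.62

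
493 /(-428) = -493 /428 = -1.15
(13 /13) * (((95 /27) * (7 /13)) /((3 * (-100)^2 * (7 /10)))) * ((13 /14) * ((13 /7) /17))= 247 /26989200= 0.00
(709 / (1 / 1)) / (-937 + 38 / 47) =-33323 / 44001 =-0.76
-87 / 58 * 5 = -15 / 2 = -7.50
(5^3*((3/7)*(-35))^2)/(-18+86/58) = -815625/479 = -1702.77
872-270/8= 3353/4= 838.25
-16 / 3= -5.33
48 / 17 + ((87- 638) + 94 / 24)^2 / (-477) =-729389801 / 1167696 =-624.64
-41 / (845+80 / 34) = -697 / 14405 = -0.05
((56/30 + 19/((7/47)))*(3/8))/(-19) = -13591/5320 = -2.55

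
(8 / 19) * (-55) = -440 / 19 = -23.16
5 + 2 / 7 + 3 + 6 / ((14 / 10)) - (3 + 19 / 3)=3.24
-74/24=-3.08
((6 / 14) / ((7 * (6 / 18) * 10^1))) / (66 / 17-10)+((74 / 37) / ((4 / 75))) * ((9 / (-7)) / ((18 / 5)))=-682653 / 50960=-13.40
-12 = -12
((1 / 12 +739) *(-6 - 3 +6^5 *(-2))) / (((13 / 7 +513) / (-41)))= 13203005361 / 14416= 915857.75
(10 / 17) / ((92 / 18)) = 45 / 391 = 0.12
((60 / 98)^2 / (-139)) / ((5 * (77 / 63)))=-1620 / 3671129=-0.00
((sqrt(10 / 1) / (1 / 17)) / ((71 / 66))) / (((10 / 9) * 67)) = 5049 * sqrt(10) / 23785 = 0.67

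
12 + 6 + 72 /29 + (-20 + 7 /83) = 1365 /2407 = 0.57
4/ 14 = 2/ 7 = 0.29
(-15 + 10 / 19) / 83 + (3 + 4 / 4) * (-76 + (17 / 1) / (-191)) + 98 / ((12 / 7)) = -447046133 / 1807242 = -247.36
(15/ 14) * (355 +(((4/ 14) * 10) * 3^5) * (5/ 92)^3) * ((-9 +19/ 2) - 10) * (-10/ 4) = 689574307875/ 76311424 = 9036.32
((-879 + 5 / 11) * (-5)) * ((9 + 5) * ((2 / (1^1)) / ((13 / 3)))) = 28383.78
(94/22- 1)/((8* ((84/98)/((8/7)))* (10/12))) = 36/55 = 0.65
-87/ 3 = -29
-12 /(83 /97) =-1164 /83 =-14.02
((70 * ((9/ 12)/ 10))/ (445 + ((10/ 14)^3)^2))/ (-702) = -823543/ 49017786480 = -0.00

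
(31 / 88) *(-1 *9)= -279 / 88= -3.17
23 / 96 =0.24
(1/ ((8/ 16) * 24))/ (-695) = -1/ 8340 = -0.00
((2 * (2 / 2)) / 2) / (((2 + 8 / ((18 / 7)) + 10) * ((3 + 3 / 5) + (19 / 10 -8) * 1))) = -9 / 340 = -0.03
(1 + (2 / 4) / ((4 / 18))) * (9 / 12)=39 / 16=2.44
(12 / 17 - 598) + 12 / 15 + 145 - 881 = -113262 / 85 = -1332.49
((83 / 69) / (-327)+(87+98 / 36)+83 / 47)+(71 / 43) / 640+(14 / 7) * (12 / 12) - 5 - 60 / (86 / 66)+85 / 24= 1341940368331 / 29183886720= 45.98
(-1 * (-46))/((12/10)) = 115/3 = 38.33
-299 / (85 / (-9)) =2691 / 85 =31.66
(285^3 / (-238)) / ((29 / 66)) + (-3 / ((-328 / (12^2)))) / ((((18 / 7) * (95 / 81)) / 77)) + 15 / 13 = -38675068518549 / 174741385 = -221327.47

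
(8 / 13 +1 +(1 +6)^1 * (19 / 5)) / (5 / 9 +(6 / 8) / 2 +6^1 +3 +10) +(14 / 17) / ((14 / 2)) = 347338 / 226525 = 1.53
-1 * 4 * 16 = -64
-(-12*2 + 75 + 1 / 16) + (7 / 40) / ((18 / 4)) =-36737 / 720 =-51.02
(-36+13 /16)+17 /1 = -291 /16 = -18.19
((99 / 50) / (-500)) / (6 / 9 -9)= 0.00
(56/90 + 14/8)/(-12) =-427/2160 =-0.20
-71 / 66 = -1.08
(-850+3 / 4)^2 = 11539609 / 16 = 721225.56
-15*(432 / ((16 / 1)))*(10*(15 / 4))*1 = -30375 / 2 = -15187.50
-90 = -90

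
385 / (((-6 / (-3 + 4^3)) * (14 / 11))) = -36905 / 12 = -3075.42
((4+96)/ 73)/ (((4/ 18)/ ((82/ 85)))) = 7380/ 1241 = 5.95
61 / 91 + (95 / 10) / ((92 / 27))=57907 / 16744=3.46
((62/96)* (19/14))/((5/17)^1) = 10013/3360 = 2.98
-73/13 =-5.62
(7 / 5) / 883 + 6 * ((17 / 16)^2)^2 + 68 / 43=9.23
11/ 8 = 1.38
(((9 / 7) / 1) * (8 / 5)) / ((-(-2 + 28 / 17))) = 204 / 35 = 5.83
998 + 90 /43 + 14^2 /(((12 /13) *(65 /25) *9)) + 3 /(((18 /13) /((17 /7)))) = 16488529 /16254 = 1014.43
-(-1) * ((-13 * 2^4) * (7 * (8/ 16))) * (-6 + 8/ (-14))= 4784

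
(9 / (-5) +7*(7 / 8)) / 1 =173 / 40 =4.32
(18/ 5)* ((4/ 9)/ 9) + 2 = 98/ 45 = 2.18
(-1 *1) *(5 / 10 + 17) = -35 / 2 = -17.50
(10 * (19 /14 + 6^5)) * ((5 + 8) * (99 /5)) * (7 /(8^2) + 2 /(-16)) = -140132421 /448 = -312795.58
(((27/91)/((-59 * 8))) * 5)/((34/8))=-135/182546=-0.00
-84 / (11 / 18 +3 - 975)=1512 / 17485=0.09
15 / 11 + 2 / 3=67 / 33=2.03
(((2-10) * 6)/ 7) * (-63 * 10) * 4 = 17280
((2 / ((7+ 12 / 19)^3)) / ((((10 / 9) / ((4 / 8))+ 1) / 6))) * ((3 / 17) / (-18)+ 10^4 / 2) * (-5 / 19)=-3313973502 / 300594425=-11.02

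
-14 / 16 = -7 / 8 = -0.88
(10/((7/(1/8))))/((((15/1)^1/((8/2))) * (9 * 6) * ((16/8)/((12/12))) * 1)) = 1/2268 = 0.00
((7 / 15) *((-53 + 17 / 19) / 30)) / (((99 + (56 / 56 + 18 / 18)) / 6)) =-462 / 9595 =-0.05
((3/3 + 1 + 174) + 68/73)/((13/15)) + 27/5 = 994323/4745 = 209.55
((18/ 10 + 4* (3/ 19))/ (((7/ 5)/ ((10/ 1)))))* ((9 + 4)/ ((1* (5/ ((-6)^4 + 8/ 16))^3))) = 7479366976653/ 1900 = 3936508935.08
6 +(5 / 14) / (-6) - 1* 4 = 1.94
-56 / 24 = -2.33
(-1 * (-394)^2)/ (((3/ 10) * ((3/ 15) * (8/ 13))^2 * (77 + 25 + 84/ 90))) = -4099200625/ 12352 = -331865.34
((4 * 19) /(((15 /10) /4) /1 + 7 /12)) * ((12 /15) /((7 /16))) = 116736 /805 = 145.01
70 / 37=1.89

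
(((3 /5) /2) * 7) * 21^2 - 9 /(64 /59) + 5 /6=881891 /960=918.64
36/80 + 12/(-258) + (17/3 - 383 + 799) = 1088941/2580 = 422.07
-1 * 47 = -47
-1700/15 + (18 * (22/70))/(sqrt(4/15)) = -340/3 + 99 * sqrt(15)/35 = -102.38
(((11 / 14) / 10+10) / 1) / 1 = 1411 / 140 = 10.08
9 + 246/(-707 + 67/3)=8874/1027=8.64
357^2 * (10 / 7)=182070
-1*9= -9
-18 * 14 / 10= -25.20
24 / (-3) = -8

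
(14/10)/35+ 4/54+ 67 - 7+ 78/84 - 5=529603/9450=56.04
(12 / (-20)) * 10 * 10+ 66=6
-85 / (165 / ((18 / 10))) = -51 / 55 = -0.93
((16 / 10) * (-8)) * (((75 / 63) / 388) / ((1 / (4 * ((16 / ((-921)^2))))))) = -5120 / 1727866917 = -0.00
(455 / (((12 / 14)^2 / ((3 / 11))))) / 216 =22295 / 28512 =0.78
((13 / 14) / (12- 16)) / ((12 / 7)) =-13 / 96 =-0.14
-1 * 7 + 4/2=-5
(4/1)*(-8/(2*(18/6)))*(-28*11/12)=1232/9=136.89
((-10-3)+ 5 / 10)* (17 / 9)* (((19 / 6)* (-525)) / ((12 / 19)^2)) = 510138125 / 5184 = 98406.27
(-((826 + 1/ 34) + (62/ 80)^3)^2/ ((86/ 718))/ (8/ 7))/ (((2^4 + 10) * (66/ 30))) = -2032032414099404692017/ 23292293939200000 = -87240.54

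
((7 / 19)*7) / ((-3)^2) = 0.29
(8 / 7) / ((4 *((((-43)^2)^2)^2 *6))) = 1 / 245452205829621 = 0.00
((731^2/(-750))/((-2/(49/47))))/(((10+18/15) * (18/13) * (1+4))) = 48626851/10152000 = 4.79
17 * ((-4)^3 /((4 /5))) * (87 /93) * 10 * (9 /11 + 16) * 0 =0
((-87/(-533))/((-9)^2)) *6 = 58/4797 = 0.01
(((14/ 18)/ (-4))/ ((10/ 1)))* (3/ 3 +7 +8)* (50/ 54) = -70/ 243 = -0.29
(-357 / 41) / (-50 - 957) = 0.01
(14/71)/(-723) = -14/51333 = -0.00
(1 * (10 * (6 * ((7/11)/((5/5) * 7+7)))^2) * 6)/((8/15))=2025/242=8.37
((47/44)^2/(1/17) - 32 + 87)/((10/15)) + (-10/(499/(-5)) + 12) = 238996537/1932128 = 123.70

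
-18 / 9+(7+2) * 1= 7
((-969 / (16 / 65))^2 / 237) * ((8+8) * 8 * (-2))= -1322370075 / 79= -16738861.71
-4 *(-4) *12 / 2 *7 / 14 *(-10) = -480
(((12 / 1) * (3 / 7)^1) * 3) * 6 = 648 / 7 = 92.57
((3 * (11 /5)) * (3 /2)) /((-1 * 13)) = -99 /130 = -0.76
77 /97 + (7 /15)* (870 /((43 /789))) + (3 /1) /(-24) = 7450.30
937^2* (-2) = -1755938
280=280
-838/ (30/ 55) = -4609/ 3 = -1536.33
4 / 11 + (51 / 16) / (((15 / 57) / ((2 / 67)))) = 21379 / 29480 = 0.73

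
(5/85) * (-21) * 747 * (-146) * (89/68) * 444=22625893458/289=78290288.78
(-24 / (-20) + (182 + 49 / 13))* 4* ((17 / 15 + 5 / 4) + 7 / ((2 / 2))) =2280713 / 325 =7017.58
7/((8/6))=21/4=5.25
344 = 344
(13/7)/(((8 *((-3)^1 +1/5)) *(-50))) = 13/7840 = 0.00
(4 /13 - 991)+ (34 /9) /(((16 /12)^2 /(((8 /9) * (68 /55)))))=-6360077 /6435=-988.36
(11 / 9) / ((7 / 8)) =88 / 63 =1.40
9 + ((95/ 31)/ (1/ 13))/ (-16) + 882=440701/ 496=888.51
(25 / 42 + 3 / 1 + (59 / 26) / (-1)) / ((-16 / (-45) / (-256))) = -86880 / 91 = -954.73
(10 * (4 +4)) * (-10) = -800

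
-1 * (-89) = 89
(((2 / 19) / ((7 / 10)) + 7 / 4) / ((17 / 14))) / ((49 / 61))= 61671 / 31654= 1.95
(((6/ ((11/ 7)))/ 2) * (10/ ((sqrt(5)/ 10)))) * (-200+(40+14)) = -61320 * sqrt(5)/ 11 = -12465.06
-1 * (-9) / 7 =9 / 7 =1.29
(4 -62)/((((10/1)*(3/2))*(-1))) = 58/15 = 3.87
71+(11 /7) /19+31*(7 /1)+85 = 373.08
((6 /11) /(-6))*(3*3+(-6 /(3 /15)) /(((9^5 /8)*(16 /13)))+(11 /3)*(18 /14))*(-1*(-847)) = -20780243 /19683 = -1055.75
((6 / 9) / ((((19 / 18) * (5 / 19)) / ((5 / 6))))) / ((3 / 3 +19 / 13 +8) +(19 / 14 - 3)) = 364 / 1605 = 0.23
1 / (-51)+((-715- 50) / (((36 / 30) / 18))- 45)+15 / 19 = -11162134 / 969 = -11519.23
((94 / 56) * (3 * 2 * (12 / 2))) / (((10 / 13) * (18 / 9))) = 5499 / 140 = 39.28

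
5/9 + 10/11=145/99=1.46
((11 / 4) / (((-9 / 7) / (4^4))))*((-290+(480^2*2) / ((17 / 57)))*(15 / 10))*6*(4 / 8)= -64706290880 / 17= -3806252404.71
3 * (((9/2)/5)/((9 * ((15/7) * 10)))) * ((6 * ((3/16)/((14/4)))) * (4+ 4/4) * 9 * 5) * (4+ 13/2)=1701/160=10.63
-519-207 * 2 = -933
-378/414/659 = -21/15157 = -0.00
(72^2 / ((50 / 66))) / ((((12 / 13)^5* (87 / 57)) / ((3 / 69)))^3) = 3861924442020133524893 / 7349367314500603084800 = 0.53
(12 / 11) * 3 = 36 / 11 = 3.27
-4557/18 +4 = -249.17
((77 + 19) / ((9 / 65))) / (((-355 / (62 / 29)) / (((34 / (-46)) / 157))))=438464 / 22305147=0.02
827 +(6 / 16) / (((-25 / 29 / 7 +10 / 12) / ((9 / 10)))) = 28630643 / 34600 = 827.48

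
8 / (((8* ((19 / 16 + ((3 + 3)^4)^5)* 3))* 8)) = 2 / 175495605123022905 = 0.00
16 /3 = 5.33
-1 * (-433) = 433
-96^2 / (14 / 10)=-46080 / 7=-6582.86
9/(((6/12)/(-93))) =-1674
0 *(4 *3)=0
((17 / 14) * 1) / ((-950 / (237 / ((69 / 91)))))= -17459 / 43700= -0.40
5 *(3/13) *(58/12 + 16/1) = 625/26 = 24.04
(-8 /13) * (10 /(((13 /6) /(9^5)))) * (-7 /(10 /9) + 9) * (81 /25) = -6198727824 /4225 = -1467154.51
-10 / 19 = -0.53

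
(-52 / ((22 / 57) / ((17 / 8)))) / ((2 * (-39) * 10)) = 323 / 880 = 0.37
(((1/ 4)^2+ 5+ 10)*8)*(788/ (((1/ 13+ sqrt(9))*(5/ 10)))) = 617201/ 10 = 61720.10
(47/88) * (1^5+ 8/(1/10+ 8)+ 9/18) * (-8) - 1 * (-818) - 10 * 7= 1313995/1782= 737.37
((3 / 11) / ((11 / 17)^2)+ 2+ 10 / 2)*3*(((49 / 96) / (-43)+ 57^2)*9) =153659256111 / 228932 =671200.43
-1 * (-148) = 148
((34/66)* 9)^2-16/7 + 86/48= 426925/20328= 21.00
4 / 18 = 2 / 9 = 0.22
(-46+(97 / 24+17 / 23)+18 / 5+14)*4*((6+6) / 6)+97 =-31724 / 345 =-91.95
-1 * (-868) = 868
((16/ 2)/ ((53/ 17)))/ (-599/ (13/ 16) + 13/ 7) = -12376/ 3546707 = -0.00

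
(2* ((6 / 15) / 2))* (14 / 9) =28 / 45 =0.62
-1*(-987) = 987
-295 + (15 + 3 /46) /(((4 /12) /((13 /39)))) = -12877 /46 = -279.93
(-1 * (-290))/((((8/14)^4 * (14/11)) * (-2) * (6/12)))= -547085/256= -2137.05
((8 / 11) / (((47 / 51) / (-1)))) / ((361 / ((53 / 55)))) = -21624 / 10265035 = -0.00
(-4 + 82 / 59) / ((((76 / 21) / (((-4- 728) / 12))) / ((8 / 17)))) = 394548 / 19057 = 20.70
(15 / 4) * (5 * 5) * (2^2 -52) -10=-4510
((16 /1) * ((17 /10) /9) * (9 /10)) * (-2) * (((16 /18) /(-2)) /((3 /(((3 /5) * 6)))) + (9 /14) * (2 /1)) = -10744 /2625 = -4.09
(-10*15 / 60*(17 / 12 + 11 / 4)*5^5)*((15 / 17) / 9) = -1953125 / 612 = -3191.38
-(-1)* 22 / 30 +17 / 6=107 / 30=3.57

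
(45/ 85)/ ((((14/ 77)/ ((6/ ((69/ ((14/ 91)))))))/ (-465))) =-92070/ 5083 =-18.11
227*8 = 1816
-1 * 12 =-12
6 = 6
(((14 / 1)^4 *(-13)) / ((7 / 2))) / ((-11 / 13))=1854944 / 11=168631.27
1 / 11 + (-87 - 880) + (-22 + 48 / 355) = -3861162 / 3905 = -988.77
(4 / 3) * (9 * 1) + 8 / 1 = 20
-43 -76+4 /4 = -118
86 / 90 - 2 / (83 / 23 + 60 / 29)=102811 / 170415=0.60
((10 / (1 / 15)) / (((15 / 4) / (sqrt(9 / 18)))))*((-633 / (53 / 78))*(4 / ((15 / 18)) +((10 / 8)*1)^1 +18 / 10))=-7751718*sqrt(2) / 53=-206841.22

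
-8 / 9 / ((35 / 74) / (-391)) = 231472 / 315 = 734.83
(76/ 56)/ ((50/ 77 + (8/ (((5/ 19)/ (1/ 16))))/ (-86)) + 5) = 89870/ 372637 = 0.24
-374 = -374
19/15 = 1.27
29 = 29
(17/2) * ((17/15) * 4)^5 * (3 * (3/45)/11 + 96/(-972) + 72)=3959655037526528/3383015625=1170451.30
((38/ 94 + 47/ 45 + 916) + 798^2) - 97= 1348575709/ 2115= 637624.45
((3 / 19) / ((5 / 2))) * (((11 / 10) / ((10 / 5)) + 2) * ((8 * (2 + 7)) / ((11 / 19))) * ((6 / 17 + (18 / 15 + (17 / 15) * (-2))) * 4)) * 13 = -1022112 / 1375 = -743.35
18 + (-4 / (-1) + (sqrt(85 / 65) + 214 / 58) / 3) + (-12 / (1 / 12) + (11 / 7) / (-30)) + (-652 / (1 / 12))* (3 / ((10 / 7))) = -16550.84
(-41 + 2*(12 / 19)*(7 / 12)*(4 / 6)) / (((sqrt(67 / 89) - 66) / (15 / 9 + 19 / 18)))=113141*sqrt(5963) / 397695042 + 110765039 / 66282507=1.69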